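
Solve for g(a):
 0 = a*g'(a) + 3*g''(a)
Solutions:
 g(a) = C1 + C2*erf(sqrt(6)*a/6)


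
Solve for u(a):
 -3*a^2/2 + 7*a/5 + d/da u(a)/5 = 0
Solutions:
 u(a) = C1 + 5*a^3/2 - 7*a^2/2


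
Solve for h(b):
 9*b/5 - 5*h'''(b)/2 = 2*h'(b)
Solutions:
 h(b) = C1 + C2*sin(2*sqrt(5)*b/5) + C3*cos(2*sqrt(5)*b/5) + 9*b^2/20


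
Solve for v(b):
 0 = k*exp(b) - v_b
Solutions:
 v(b) = C1 + k*exp(b)


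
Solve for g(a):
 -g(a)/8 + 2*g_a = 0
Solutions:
 g(a) = C1*exp(a/16)


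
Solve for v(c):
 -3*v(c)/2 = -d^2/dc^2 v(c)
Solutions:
 v(c) = C1*exp(-sqrt(6)*c/2) + C2*exp(sqrt(6)*c/2)


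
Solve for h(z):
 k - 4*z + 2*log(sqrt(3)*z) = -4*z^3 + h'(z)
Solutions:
 h(z) = C1 + k*z + z^4 - 2*z^2 + 2*z*log(z) - 2*z + z*log(3)


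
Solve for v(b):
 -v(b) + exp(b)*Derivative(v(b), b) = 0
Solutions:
 v(b) = C1*exp(-exp(-b))


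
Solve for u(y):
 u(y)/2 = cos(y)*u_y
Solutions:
 u(y) = C1*(sin(y) + 1)^(1/4)/(sin(y) - 1)^(1/4)


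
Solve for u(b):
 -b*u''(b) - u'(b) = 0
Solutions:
 u(b) = C1 + C2*log(b)


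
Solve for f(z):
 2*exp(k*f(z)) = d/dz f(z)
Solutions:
 f(z) = Piecewise((log(-1/(C1*k + 2*k*z))/k, Ne(k, 0)), (nan, True))
 f(z) = Piecewise((C1 + 2*z, Eq(k, 0)), (nan, True))


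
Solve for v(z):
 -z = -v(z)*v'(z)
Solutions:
 v(z) = -sqrt(C1 + z^2)
 v(z) = sqrt(C1 + z^2)


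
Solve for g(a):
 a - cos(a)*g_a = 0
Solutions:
 g(a) = C1 + Integral(a/cos(a), a)


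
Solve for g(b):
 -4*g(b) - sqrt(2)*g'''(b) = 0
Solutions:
 g(b) = C3*exp(-sqrt(2)*b) + (C1*sin(sqrt(6)*b/2) + C2*cos(sqrt(6)*b/2))*exp(sqrt(2)*b/2)


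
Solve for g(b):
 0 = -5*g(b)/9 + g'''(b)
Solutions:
 g(b) = C3*exp(15^(1/3)*b/3) + (C1*sin(3^(5/6)*5^(1/3)*b/6) + C2*cos(3^(5/6)*5^(1/3)*b/6))*exp(-15^(1/3)*b/6)


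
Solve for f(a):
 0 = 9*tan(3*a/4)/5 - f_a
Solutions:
 f(a) = C1 - 12*log(cos(3*a/4))/5


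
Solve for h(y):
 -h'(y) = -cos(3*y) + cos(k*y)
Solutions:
 h(y) = C1 + sin(3*y)/3 - sin(k*y)/k


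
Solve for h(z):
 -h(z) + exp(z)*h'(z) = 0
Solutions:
 h(z) = C1*exp(-exp(-z))


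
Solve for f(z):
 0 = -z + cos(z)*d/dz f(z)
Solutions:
 f(z) = C1 + Integral(z/cos(z), z)


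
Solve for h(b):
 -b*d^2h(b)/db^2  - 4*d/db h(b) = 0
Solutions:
 h(b) = C1 + C2/b^3


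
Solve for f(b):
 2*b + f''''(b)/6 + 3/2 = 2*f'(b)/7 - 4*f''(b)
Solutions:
 f(b) = C1 + C2*exp(14^(1/3)*b*(-7^(1/3)*(3 + sqrt(6281))^(1/3)/14 + 2*2^(1/3)/(3 + sqrt(6281))^(1/3)))*sin(14^(1/3)*sqrt(3)*b*(2*2^(1/3)/(3 + sqrt(6281))^(1/3) + 7^(1/3)*(3 + sqrt(6281))^(1/3)/14)) + C3*exp(14^(1/3)*b*(-7^(1/3)*(3 + sqrt(6281))^(1/3)/14 + 2*2^(1/3)/(3 + sqrt(6281))^(1/3)))*cos(14^(1/3)*sqrt(3)*b*(2*2^(1/3)/(3 + sqrt(6281))^(1/3) + 7^(1/3)*(3 + sqrt(6281))^(1/3)/14)) + C4*exp(14^(1/3)*b*(-4*2^(1/3)/(3 + sqrt(6281))^(1/3) + 7^(1/3)*(3 + sqrt(6281))^(1/3)/7)) + 7*b^2/2 + 413*b/4


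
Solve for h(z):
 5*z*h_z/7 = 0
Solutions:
 h(z) = C1


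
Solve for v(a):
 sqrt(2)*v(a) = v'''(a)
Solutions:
 v(a) = C3*exp(2^(1/6)*a) + (C1*sin(2^(1/6)*sqrt(3)*a/2) + C2*cos(2^(1/6)*sqrt(3)*a/2))*exp(-2^(1/6)*a/2)


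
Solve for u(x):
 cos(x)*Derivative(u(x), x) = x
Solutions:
 u(x) = C1 + Integral(x/cos(x), x)


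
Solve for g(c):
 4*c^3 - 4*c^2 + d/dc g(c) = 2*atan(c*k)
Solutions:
 g(c) = C1 - c^4 + 4*c^3/3 + 2*Piecewise((c*atan(c*k) - log(c^2*k^2 + 1)/(2*k), Ne(k, 0)), (0, True))


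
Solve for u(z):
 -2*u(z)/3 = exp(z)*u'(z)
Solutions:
 u(z) = C1*exp(2*exp(-z)/3)


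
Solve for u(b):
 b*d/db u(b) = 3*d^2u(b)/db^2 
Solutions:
 u(b) = C1 + C2*erfi(sqrt(6)*b/6)


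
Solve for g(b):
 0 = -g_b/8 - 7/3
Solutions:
 g(b) = C1 - 56*b/3


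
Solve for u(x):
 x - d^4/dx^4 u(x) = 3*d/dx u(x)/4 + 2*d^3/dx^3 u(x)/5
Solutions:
 u(x) = C1 + C2*exp(x*(-8 + 16/(45*sqrt(51265) + 10189)^(1/3) + (45*sqrt(51265) + 10189)^(1/3))/60)*sin(sqrt(3)*x*(-(45*sqrt(51265) + 10189)^(1/3) + 16/(45*sqrt(51265) + 10189)^(1/3))/60) + C3*exp(x*(-8 + 16/(45*sqrt(51265) + 10189)^(1/3) + (45*sqrt(51265) + 10189)^(1/3))/60)*cos(sqrt(3)*x*(-(45*sqrt(51265) + 10189)^(1/3) + 16/(45*sqrt(51265) + 10189)^(1/3))/60) + C4*exp(-x*(16/(45*sqrt(51265) + 10189)^(1/3) + 4 + (45*sqrt(51265) + 10189)^(1/3))/30) + 2*x^2/3


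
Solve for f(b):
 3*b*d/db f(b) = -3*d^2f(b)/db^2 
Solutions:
 f(b) = C1 + C2*erf(sqrt(2)*b/2)


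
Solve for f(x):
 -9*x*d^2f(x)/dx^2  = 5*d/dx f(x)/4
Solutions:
 f(x) = C1 + C2*x^(31/36)


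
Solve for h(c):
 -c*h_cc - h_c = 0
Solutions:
 h(c) = C1 + C2*log(c)


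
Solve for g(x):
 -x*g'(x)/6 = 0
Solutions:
 g(x) = C1


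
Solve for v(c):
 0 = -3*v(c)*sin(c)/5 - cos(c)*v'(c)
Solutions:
 v(c) = C1*cos(c)^(3/5)


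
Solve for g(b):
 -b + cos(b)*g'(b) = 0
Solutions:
 g(b) = C1 + Integral(b/cos(b), b)


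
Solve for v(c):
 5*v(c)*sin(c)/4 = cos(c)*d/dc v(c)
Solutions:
 v(c) = C1/cos(c)^(5/4)


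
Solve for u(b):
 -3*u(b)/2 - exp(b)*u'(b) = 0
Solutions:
 u(b) = C1*exp(3*exp(-b)/2)


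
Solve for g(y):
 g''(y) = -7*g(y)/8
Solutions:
 g(y) = C1*sin(sqrt(14)*y/4) + C2*cos(sqrt(14)*y/4)


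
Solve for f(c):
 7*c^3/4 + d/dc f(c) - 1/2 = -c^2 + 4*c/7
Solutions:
 f(c) = C1 - 7*c^4/16 - c^3/3 + 2*c^2/7 + c/2


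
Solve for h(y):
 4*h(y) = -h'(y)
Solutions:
 h(y) = C1*exp(-4*y)


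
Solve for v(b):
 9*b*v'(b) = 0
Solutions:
 v(b) = C1


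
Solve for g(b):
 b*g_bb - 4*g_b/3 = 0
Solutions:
 g(b) = C1 + C2*b^(7/3)


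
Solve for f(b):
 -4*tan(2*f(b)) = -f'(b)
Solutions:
 f(b) = -asin(C1*exp(8*b))/2 + pi/2
 f(b) = asin(C1*exp(8*b))/2


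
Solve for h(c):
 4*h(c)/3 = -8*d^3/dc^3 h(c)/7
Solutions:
 h(c) = C3*exp(-6^(2/3)*7^(1/3)*c/6) + (C1*sin(2^(2/3)*3^(1/6)*7^(1/3)*c/4) + C2*cos(2^(2/3)*3^(1/6)*7^(1/3)*c/4))*exp(6^(2/3)*7^(1/3)*c/12)


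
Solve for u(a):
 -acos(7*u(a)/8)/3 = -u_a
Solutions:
 Integral(1/acos(7*_y/8), (_y, u(a))) = C1 + a/3


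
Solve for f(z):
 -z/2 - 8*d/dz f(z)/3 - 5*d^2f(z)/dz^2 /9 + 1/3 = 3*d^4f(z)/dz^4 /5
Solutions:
 f(z) = C1 + C2*exp(-5^(1/3)*z*(-9*(12 + sqrt(105601)/27)^(1/3) + 5*5^(1/3)/(12 + sqrt(105601)/27)^(1/3))/54)*sin(sqrt(3)*z*(25/(60 + 5*sqrt(105601)/27)^(1/3) + 9*(60 + 5*sqrt(105601)/27)^(1/3))/54) + C3*exp(-5^(1/3)*z*(-9*(12 + sqrt(105601)/27)^(1/3) + 5*5^(1/3)/(12 + sqrt(105601)/27)^(1/3))/54)*cos(sqrt(3)*z*(25/(60 + 5*sqrt(105601)/27)^(1/3) + 9*(60 + 5*sqrt(105601)/27)^(1/3))/54) + C4*exp(5^(1/3)*z*(-9*(12 + sqrt(105601)/27)^(1/3) + 5*5^(1/3)/(12 + sqrt(105601)/27)^(1/3))/27) - 3*z^2/32 + 21*z/128


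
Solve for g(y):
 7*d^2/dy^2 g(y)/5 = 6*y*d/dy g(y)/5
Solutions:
 g(y) = C1 + C2*erfi(sqrt(21)*y/7)


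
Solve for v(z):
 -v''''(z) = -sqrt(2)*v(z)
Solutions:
 v(z) = C1*exp(-2^(1/8)*z) + C2*exp(2^(1/8)*z) + C3*sin(2^(1/8)*z) + C4*cos(2^(1/8)*z)


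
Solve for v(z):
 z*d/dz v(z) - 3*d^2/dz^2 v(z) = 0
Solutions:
 v(z) = C1 + C2*erfi(sqrt(6)*z/6)


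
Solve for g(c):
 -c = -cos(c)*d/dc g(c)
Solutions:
 g(c) = C1 + Integral(c/cos(c), c)


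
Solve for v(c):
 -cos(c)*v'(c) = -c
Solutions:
 v(c) = C1 + Integral(c/cos(c), c)


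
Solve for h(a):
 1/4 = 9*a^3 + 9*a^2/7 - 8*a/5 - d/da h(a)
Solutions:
 h(a) = C1 + 9*a^4/4 + 3*a^3/7 - 4*a^2/5 - a/4


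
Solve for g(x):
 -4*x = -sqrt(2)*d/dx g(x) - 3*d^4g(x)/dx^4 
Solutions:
 g(x) = C1 + C4*exp(-2^(1/6)*3^(2/3)*x/3) + sqrt(2)*x^2 + (C2*sin(6^(1/6)*x/2) + C3*cos(6^(1/6)*x/2))*exp(2^(1/6)*3^(2/3)*x/6)


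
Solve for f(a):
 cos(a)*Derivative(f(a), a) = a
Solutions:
 f(a) = C1 + Integral(a/cos(a), a)


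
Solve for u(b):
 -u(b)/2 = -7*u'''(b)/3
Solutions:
 u(b) = C3*exp(14^(2/3)*3^(1/3)*b/14) + (C1*sin(14^(2/3)*3^(5/6)*b/28) + C2*cos(14^(2/3)*3^(5/6)*b/28))*exp(-14^(2/3)*3^(1/3)*b/28)


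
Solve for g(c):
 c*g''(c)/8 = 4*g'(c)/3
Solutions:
 g(c) = C1 + C2*c^(35/3)


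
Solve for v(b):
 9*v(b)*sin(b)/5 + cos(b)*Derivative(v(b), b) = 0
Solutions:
 v(b) = C1*cos(b)^(9/5)


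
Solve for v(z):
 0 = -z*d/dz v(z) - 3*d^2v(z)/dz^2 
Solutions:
 v(z) = C1 + C2*erf(sqrt(6)*z/6)


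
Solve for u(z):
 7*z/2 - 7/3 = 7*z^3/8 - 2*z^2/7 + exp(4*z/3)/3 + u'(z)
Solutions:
 u(z) = C1 - 7*z^4/32 + 2*z^3/21 + 7*z^2/4 - 7*z/3 - exp(4*z/3)/4


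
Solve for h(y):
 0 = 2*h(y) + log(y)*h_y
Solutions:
 h(y) = C1*exp(-2*li(y))


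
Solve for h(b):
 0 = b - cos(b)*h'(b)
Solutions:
 h(b) = C1 + Integral(b/cos(b), b)


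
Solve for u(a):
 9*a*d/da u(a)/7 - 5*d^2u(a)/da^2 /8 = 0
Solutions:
 u(a) = C1 + C2*erfi(6*sqrt(35)*a/35)


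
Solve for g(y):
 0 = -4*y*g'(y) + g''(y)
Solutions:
 g(y) = C1 + C2*erfi(sqrt(2)*y)


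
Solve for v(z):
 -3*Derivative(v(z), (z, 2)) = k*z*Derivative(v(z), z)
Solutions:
 v(z) = Piecewise((-sqrt(6)*sqrt(pi)*C1*erf(sqrt(6)*sqrt(k)*z/6)/(2*sqrt(k)) - C2, (k > 0) | (k < 0)), (-C1*z - C2, True))


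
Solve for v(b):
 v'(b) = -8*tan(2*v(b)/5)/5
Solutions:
 v(b) = -5*asin(C1*exp(-16*b/25))/2 + 5*pi/2
 v(b) = 5*asin(C1*exp(-16*b/25))/2


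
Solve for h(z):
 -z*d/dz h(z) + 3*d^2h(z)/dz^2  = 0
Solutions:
 h(z) = C1 + C2*erfi(sqrt(6)*z/6)


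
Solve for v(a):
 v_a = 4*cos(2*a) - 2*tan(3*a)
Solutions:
 v(a) = C1 + 2*log(cos(3*a))/3 + 2*sin(2*a)


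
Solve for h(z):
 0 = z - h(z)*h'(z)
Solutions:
 h(z) = -sqrt(C1 + z^2)
 h(z) = sqrt(C1 + z^2)


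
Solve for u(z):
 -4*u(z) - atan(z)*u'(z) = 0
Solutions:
 u(z) = C1*exp(-4*Integral(1/atan(z), z))


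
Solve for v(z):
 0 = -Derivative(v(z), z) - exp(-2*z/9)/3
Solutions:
 v(z) = C1 + 3*exp(-2*z/9)/2


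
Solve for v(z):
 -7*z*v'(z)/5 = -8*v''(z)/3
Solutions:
 v(z) = C1 + C2*erfi(sqrt(105)*z/20)


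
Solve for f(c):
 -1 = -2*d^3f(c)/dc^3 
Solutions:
 f(c) = C1 + C2*c + C3*c^2 + c^3/12


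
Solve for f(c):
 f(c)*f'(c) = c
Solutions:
 f(c) = -sqrt(C1 + c^2)
 f(c) = sqrt(C1 + c^2)


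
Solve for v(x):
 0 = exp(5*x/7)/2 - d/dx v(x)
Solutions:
 v(x) = C1 + 7*exp(5*x/7)/10


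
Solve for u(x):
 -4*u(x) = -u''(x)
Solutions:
 u(x) = C1*exp(-2*x) + C2*exp(2*x)


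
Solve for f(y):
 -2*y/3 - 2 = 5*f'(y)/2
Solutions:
 f(y) = C1 - 2*y^2/15 - 4*y/5


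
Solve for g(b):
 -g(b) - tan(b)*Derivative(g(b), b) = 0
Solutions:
 g(b) = C1/sin(b)


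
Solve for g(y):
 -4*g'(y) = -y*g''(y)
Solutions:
 g(y) = C1 + C2*y^5


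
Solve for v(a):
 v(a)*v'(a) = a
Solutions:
 v(a) = -sqrt(C1 + a^2)
 v(a) = sqrt(C1 + a^2)


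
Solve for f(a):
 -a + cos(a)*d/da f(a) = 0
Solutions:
 f(a) = C1 + Integral(a/cos(a), a)


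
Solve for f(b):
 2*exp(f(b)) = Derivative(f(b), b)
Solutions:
 f(b) = log(-1/(C1 + 2*b))


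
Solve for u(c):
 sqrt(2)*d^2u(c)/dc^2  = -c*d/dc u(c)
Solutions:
 u(c) = C1 + C2*erf(2^(1/4)*c/2)


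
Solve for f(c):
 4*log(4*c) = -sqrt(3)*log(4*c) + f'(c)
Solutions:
 f(c) = C1 + sqrt(3)*c*log(c) + 4*c*log(c) - 4*c - sqrt(3)*c + c*log(2^(2*sqrt(3) + 8))


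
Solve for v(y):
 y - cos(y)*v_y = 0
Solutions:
 v(y) = C1 + Integral(y/cos(y), y)


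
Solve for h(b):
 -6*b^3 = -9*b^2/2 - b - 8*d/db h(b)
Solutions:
 h(b) = C1 + 3*b^4/16 - 3*b^3/16 - b^2/16


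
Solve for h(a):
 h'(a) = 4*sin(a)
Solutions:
 h(a) = C1 - 4*cos(a)


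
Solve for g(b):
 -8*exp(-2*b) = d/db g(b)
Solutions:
 g(b) = C1 + 4*exp(-2*b)


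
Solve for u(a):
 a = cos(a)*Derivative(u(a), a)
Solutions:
 u(a) = C1 + Integral(a/cos(a), a)


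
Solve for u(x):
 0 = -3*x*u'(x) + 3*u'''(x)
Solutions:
 u(x) = C1 + Integral(C2*airyai(x) + C3*airybi(x), x)


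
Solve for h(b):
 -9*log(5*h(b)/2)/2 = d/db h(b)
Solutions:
 -2*Integral(1/(-log(_y) - log(5) + log(2)), (_y, h(b)))/9 = C1 - b


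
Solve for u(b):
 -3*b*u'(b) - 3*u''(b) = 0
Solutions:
 u(b) = C1 + C2*erf(sqrt(2)*b/2)


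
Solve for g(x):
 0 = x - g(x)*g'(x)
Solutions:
 g(x) = -sqrt(C1 + x^2)
 g(x) = sqrt(C1 + x^2)


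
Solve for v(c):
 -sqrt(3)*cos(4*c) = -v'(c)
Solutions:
 v(c) = C1 + sqrt(3)*sin(4*c)/4


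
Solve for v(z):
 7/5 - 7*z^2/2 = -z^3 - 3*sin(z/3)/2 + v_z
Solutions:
 v(z) = C1 + z^4/4 - 7*z^3/6 + 7*z/5 - 9*cos(z/3)/2


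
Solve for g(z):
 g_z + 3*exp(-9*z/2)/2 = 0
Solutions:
 g(z) = C1 + exp(-9*z/2)/3


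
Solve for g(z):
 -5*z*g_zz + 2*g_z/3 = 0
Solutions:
 g(z) = C1 + C2*z^(17/15)


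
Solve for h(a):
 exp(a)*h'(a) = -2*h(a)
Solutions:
 h(a) = C1*exp(2*exp(-a))


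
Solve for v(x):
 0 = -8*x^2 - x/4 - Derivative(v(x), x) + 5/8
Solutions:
 v(x) = C1 - 8*x^3/3 - x^2/8 + 5*x/8


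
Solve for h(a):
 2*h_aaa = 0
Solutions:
 h(a) = C1 + C2*a + C3*a^2


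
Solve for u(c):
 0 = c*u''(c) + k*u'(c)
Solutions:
 u(c) = C1 + c^(1 - re(k))*(C2*sin(log(c)*Abs(im(k))) + C3*cos(log(c)*im(k)))


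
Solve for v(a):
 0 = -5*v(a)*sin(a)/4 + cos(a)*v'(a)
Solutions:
 v(a) = C1/cos(a)^(5/4)


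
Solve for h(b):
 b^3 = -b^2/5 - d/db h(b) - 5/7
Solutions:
 h(b) = C1 - b^4/4 - b^3/15 - 5*b/7


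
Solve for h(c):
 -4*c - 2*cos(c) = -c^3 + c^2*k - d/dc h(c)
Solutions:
 h(c) = C1 - c^4/4 + c^3*k/3 + 2*c^2 + 2*sin(c)


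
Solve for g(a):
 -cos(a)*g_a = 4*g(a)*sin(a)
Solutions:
 g(a) = C1*cos(a)^4


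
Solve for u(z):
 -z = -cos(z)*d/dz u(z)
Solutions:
 u(z) = C1 + Integral(z/cos(z), z)


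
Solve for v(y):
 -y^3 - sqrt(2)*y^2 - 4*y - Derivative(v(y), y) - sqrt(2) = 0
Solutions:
 v(y) = C1 - y^4/4 - sqrt(2)*y^3/3 - 2*y^2 - sqrt(2)*y


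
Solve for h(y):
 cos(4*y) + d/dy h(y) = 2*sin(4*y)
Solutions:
 h(y) = C1 - sin(4*y)/4 - cos(4*y)/2


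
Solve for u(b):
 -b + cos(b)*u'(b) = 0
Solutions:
 u(b) = C1 + Integral(b/cos(b), b)


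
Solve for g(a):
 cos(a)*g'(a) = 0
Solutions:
 g(a) = C1


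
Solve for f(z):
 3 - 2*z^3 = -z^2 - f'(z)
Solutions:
 f(z) = C1 + z^4/2 - z^3/3 - 3*z


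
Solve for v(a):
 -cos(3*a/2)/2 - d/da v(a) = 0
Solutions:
 v(a) = C1 - sin(3*a/2)/3


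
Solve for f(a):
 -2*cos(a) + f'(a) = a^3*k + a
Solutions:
 f(a) = C1 + a^4*k/4 + a^2/2 + 2*sin(a)


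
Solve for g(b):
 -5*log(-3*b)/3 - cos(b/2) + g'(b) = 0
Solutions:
 g(b) = C1 + 5*b*log(-b)/3 - 5*b/3 + 5*b*log(3)/3 + 2*sin(b/2)


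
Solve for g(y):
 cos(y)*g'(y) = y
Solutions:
 g(y) = C1 + Integral(y/cos(y), y)


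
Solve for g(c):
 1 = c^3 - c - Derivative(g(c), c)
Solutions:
 g(c) = C1 + c^4/4 - c^2/2 - c


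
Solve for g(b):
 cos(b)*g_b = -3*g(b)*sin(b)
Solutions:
 g(b) = C1*cos(b)^3


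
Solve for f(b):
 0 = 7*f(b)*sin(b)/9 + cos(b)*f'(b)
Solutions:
 f(b) = C1*cos(b)^(7/9)


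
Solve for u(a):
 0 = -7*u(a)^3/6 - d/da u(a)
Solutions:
 u(a) = -sqrt(3)*sqrt(-1/(C1 - 7*a))
 u(a) = sqrt(3)*sqrt(-1/(C1 - 7*a))


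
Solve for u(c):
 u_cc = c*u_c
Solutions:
 u(c) = C1 + C2*erfi(sqrt(2)*c/2)


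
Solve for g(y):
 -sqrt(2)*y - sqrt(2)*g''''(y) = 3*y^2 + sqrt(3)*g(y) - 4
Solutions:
 g(y) = -sqrt(3)*y^2 - sqrt(6)*y/3 + (C1*sin(2^(3/8)*3^(1/8)*y/2) + C2*cos(2^(3/8)*3^(1/8)*y/2))*exp(-2^(3/8)*3^(1/8)*y/2) + (C3*sin(2^(3/8)*3^(1/8)*y/2) + C4*cos(2^(3/8)*3^(1/8)*y/2))*exp(2^(3/8)*3^(1/8)*y/2) + 4*sqrt(3)/3


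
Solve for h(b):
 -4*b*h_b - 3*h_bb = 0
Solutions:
 h(b) = C1 + C2*erf(sqrt(6)*b/3)


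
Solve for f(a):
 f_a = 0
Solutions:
 f(a) = C1


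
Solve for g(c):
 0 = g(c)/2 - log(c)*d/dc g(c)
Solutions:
 g(c) = C1*exp(li(c)/2)


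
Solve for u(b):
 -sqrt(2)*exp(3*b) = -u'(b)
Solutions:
 u(b) = C1 + sqrt(2)*exp(3*b)/3


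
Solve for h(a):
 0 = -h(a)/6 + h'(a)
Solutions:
 h(a) = C1*exp(a/6)


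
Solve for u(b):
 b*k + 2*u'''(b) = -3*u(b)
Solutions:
 u(b) = C3*exp(-2^(2/3)*3^(1/3)*b/2) - b*k/3 + (C1*sin(2^(2/3)*3^(5/6)*b/4) + C2*cos(2^(2/3)*3^(5/6)*b/4))*exp(2^(2/3)*3^(1/3)*b/4)


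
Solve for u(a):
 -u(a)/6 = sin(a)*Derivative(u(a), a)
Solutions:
 u(a) = C1*(cos(a) + 1)^(1/12)/(cos(a) - 1)^(1/12)


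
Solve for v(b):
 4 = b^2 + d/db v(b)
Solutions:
 v(b) = C1 - b^3/3 + 4*b


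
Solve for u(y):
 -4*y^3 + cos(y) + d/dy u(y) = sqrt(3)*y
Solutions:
 u(y) = C1 + y^4 + sqrt(3)*y^2/2 - sin(y)


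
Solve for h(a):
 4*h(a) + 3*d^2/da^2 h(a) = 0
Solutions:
 h(a) = C1*sin(2*sqrt(3)*a/3) + C2*cos(2*sqrt(3)*a/3)


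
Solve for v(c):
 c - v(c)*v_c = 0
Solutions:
 v(c) = -sqrt(C1 + c^2)
 v(c) = sqrt(C1 + c^2)


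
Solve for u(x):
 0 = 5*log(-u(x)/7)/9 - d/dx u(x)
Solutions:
 -9*Integral(1/(log(-_y) - log(7)), (_y, u(x)))/5 = C1 - x


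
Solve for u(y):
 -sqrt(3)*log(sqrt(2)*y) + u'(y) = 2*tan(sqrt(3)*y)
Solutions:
 u(y) = C1 + sqrt(3)*y*(log(y) - 1) + sqrt(3)*y*log(2)/2 - 2*sqrt(3)*log(cos(sqrt(3)*y))/3


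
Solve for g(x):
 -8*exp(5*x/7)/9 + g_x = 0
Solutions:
 g(x) = C1 + 56*exp(5*x/7)/45


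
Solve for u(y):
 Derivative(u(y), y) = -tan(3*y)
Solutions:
 u(y) = C1 + log(cos(3*y))/3


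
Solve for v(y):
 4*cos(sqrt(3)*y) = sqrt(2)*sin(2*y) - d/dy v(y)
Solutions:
 v(y) = C1 - 4*sqrt(3)*sin(sqrt(3)*y)/3 - sqrt(2)*cos(2*y)/2


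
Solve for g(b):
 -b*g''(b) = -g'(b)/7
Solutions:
 g(b) = C1 + C2*b^(8/7)


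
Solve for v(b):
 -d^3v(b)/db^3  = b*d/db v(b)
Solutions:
 v(b) = C1 + Integral(C2*airyai(-b) + C3*airybi(-b), b)


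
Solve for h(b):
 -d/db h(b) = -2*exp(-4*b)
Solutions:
 h(b) = C1 - exp(-4*b)/2


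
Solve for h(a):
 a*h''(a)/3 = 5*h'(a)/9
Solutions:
 h(a) = C1 + C2*a^(8/3)


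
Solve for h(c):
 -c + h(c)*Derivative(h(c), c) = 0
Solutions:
 h(c) = -sqrt(C1 + c^2)
 h(c) = sqrt(C1 + c^2)


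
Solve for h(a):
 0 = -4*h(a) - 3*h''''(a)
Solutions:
 h(a) = (C1*sin(3^(3/4)*a/3) + C2*cos(3^(3/4)*a/3))*exp(-3^(3/4)*a/3) + (C3*sin(3^(3/4)*a/3) + C4*cos(3^(3/4)*a/3))*exp(3^(3/4)*a/3)


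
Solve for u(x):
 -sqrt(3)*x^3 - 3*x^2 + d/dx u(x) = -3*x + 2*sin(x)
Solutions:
 u(x) = C1 + sqrt(3)*x^4/4 + x^3 - 3*x^2/2 - 2*cos(x)


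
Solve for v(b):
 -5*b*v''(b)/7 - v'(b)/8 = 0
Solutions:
 v(b) = C1 + C2*b^(33/40)


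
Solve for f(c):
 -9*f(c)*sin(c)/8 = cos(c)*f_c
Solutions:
 f(c) = C1*cos(c)^(9/8)


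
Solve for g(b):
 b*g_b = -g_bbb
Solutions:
 g(b) = C1 + Integral(C2*airyai(-b) + C3*airybi(-b), b)


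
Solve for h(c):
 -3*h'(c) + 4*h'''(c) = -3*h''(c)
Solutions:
 h(c) = C1 + C2*exp(c*(-3 + sqrt(57))/8) + C3*exp(-c*(3 + sqrt(57))/8)


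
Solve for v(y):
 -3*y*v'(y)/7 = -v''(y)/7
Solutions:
 v(y) = C1 + C2*erfi(sqrt(6)*y/2)


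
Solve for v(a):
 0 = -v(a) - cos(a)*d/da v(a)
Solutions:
 v(a) = C1*sqrt(sin(a) - 1)/sqrt(sin(a) + 1)


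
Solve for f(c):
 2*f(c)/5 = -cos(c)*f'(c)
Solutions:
 f(c) = C1*(sin(c) - 1)^(1/5)/(sin(c) + 1)^(1/5)


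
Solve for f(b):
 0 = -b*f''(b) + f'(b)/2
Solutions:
 f(b) = C1 + C2*b^(3/2)


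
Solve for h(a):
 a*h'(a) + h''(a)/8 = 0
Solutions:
 h(a) = C1 + C2*erf(2*a)


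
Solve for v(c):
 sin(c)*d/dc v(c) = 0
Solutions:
 v(c) = C1


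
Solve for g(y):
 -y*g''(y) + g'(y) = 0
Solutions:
 g(y) = C1 + C2*y^2


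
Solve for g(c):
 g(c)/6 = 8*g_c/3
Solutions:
 g(c) = C1*exp(c/16)


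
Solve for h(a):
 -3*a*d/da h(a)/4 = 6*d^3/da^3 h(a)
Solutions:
 h(a) = C1 + Integral(C2*airyai(-a/2) + C3*airybi(-a/2), a)


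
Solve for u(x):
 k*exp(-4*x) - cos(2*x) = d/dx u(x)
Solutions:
 u(x) = C1 - k*exp(-4*x)/4 - sin(2*x)/2


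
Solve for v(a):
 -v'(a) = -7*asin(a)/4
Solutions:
 v(a) = C1 + 7*a*asin(a)/4 + 7*sqrt(1 - a^2)/4


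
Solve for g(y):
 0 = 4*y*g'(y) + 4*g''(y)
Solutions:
 g(y) = C1 + C2*erf(sqrt(2)*y/2)


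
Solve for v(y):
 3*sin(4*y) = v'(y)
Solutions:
 v(y) = C1 - 3*cos(4*y)/4


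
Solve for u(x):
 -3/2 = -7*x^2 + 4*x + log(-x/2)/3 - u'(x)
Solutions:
 u(x) = C1 - 7*x^3/3 + 2*x^2 + x*log(-x)/3 + x*(7 - 2*log(2))/6


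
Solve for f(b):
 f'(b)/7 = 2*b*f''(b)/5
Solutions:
 f(b) = C1 + C2*b^(19/14)


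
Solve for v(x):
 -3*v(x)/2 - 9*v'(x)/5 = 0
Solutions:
 v(x) = C1*exp(-5*x/6)


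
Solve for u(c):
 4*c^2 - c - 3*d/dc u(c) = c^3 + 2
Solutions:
 u(c) = C1 - c^4/12 + 4*c^3/9 - c^2/6 - 2*c/3


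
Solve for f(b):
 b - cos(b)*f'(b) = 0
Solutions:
 f(b) = C1 + Integral(b/cos(b), b)


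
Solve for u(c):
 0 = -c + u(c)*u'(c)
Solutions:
 u(c) = -sqrt(C1 + c^2)
 u(c) = sqrt(C1 + c^2)


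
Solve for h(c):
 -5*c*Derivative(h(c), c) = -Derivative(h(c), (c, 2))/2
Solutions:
 h(c) = C1 + C2*erfi(sqrt(5)*c)


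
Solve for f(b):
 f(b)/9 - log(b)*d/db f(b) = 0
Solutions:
 f(b) = C1*exp(li(b)/9)


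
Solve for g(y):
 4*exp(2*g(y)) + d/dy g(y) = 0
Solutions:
 g(y) = log(-sqrt(-1/(C1 - 4*y))) - log(2)/2
 g(y) = log(-1/(C1 - 4*y))/2 - log(2)/2


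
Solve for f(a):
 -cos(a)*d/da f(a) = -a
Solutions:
 f(a) = C1 + Integral(a/cos(a), a)


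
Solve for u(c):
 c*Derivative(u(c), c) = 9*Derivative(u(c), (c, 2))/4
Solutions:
 u(c) = C1 + C2*erfi(sqrt(2)*c/3)


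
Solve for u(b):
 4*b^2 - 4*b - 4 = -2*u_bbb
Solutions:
 u(b) = C1 + C2*b + C3*b^2 - b^5/30 + b^4/12 + b^3/3


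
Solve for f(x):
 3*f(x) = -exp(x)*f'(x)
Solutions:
 f(x) = C1*exp(3*exp(-x))


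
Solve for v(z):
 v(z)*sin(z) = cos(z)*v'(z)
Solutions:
 v(z) = C1/cos(z)


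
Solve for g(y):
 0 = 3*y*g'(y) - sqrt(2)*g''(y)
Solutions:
 g(y) = C1 + C2*erfi(2^(1/4)*sqrt(3)*y/2)


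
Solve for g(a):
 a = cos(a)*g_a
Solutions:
 g(a) = C1 + Integral(a/cos(a), a)


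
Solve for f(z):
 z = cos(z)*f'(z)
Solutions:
 f(z) = C1 + Integral(z/cos(z), z)


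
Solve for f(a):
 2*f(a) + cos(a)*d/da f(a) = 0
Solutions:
 f(a) = C1*(sin(a) - 1)/(sin(a) + 1)


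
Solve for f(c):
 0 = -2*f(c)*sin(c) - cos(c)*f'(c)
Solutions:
 f(c) = C1*cos(c)^2


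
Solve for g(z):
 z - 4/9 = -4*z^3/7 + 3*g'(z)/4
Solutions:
 g(z) = C1 + 4*z^4/21 + 2*z^2/3 - 16*z/27


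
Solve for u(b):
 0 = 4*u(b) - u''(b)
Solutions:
 u(b) = C1*exp(-2*b) + C2*exp(2*b)


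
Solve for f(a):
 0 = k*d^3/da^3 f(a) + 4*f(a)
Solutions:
 f(a) = C1*exp(2^(2/3)*a*(-1/k)^(1/3)) + C2*exp(2^(2/3)*a*(-1/k)^(1/3)*(-1 + sqrt(3)*I)/2) + C3*exp(-2^(2/3)*a*(-1/k)^(1/3)*(1 + sqrt(3)*I)/2)


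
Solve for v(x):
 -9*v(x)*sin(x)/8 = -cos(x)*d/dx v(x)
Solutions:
 v(x) = C1/cos(x)^(9/8)


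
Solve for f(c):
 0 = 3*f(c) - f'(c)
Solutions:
 f(c) = C1*exp(3*c)


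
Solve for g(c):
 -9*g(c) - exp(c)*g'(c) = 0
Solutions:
 g(c) = C1*exp(9*exp(-c))


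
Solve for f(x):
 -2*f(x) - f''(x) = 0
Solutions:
 f(x) = C1*sin(sqrt(2)*x) + C2*cos(sqrt(2)*x)


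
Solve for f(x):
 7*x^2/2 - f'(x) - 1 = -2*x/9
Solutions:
 f(x) = C1 + 7*x^3/6 + x^2/9 - x


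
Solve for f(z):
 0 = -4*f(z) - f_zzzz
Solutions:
 f(z) = (C1*sin(z) + C2*cos(z))*exp(-z) + (C3*sin(z) + C4*cos(z))*exp(z)


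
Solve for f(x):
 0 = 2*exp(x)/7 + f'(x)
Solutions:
 f(x) = C1 - 2*exp(x)/7


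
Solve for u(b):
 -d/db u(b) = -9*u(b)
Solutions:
 u(b) = C1*exp(9*b)


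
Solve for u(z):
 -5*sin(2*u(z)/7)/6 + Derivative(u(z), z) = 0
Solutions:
 -5*z/6 + 7*log(cos(2*u(z)/7) - 1)/4 - 7*log(cos(2*u(z)/7) + 1)/4 = C1


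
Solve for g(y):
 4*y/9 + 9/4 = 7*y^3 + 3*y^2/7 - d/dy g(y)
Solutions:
 g(y) = C1 + 7*y^4/4 + y^3/7 - 2*y^2/9 - 9*y/4


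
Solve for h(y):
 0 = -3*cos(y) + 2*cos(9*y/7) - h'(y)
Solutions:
 h(y) = C1 - 3*sin(y) + 14*sin(9*y/7)/9


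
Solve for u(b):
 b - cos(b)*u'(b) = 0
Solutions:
 u(b) = C1 + Integral(b/cos(b), b)


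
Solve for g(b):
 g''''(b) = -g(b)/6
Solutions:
 g(b) = (C1*sin(2^(1/4)*3^(3/4)*b/6) + C2*cos(2^(1/4)*3^(3/4)*b/6))*exp(-2^(1/4)*3^(3/4)*b/6) + (C3*sin(2^(1/4)*3^(3/4)*b/6) + C4*cos(2^(1/4)*3^(3/4)*b/6))*exp(2^(1/4)*3^(3/4)*b/6)


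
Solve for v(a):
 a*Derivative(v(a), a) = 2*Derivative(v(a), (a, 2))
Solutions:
 v(a) = C1 + C2*erfi(a/2)


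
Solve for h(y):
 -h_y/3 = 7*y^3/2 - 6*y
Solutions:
 h(y) = C1 - 21*y^4/8 + 9*y^2


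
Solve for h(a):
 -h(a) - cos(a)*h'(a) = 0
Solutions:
 h(a) = C1*sqrt(sin(a) - 1)/sqrt(sin(a) + 1)


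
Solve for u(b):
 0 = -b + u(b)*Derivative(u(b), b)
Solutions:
 u(b) = -sqrt(C1 + b^2)
 u(b) = sqrt(C1 + b^2)


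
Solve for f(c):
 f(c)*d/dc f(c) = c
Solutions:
 f(c) = -sqrt(C1 + c^2)
 f(c) = sqrt(C1 + c^2)


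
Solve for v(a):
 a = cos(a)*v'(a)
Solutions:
 v(a) = C1 + Integral(a/cos(a), a)


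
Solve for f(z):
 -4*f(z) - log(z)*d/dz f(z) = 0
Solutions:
 f(z) = C1*exp(-4*li(z))


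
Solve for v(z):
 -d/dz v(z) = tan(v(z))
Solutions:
 v(z) = pi - asin(C1*exp(-z))
 v(z) = asin(C1*exp(-z))


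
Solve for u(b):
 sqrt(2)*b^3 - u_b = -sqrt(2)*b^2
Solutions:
 u(b) = C1 + sqrt(2)*b^4/4 + sqrt(2)*b^3/3


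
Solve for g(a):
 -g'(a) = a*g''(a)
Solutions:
 g(a) = C1 + C2*log(a)


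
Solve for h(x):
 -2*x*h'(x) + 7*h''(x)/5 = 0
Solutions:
 h(x) = C1 + C2*erfi(sqrt(35)*x/7)


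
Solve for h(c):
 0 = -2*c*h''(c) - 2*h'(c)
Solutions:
 h(c) = C1 + C2*log(c)


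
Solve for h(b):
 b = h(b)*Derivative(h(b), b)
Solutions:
 h(b) = -sqrt(C1 + b^2)
 h(b) = sqrt(C1 + b^2)


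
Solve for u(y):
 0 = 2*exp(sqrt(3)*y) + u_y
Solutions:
 u(y) = C1 - 2*sqrt(3)*exp(sqrt(3)*y)/3


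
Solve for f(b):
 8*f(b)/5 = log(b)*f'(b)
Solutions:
 f(b) = C1*exp(8*li(b)/5)


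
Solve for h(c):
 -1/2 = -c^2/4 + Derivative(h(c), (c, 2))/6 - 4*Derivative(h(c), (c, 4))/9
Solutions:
 h(c) = C1 + C2*c + C3*exp(-sqrt(6)*c/4) + C4*exp(sqrt(6)*c/4) + c^4/8 + 5*c^2/2


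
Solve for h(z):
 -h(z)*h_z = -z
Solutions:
 h(z) = -sqrt(C1 + z^2)
 h(z) = sqrt(C1 + z^2)


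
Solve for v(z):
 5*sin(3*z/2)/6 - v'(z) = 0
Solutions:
 v(z) = C1 - 5*cos(3*z/2)/9


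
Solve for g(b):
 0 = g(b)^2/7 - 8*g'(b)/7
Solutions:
 g(b) = -8/(C1 + b)


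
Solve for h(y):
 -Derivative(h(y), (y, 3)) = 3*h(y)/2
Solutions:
 h(y) = C3*exp(-2^(2/3)*3^(1/3)*y/2) + (C1*sin(2^(2/3)*3^(5/6)*y/4) + C2*cos(2^(2/3)*3^(5/6)*y/4))*exp(2^(2/3)*3^(1/3)*y/4)


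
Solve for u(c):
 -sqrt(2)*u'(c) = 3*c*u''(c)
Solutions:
 u(c) = C1 + C2*c^(1 - sqrt(2)/3)


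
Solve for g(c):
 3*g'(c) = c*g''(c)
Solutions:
 g(c) = C1 + C2*c^4


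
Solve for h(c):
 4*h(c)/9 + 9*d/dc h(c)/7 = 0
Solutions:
 h(c) = C1*exp(-28*c/81)


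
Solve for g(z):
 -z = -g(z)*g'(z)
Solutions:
 g(z) = -sqrt(C1 + z^2)
 g(z) = sqrt(C1 + z^2)


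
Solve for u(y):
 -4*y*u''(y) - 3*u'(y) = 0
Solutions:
 u(y) = C1 + C2*y^(1/4)


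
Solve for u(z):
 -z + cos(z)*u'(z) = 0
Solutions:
 u(z) = C1 + Integral(z/cos(z), z)


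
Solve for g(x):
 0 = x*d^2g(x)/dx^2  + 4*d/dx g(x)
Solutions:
 g(x) = C1 + C2/x^3


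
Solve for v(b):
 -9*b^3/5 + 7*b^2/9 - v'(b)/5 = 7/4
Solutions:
 v(b) = C1 - 9*b^4/4 + 35*b^3/27 - 35*b/4


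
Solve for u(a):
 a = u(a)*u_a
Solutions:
 u(a) = -sqrt(C1 + a^2)
 u(a) = sqrt(C1 + a^2)


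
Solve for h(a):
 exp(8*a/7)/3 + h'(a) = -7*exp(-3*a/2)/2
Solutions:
 h(a) = C1 - 7*exp(8*a/7)/24 + 7*exp(-3*a/2)/3


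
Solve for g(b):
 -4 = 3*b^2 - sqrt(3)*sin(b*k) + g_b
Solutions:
 g(b) = C1 - b^3 - 4*b - sqrt(3)*cos(b*k)/k


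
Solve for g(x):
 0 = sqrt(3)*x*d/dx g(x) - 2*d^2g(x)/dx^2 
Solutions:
 g(x) = C1 + C2*erfi(3^(1/4)*x/2)


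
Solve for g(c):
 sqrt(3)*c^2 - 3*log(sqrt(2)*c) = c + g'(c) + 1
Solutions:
 g(c) = C1 + sqrt(3)*c^3/3 - c^2/2 - 3*c*log(c) - 3*c*log(2)/2 + 2*c


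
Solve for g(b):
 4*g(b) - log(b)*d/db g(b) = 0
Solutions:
 g(b) = C1*exp(4*li(b))


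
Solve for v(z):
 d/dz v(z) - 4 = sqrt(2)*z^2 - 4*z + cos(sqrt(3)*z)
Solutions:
 v(z) = C1 + sqrt(2)*z^3/3 - 2*z^2 + 4*z + sqrt(3)*sin(sqrt(3)*z)/3


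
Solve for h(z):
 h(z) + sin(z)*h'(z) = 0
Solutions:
 h(z) = C1*sqrt(cos(z) + 1)/sqrt(cos(z) - 1)


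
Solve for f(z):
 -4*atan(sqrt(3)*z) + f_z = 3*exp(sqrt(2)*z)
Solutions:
 f(z) = C1 + 4*z*atan(sqrt(3)*z) + 3*sqrt(2)*exp(sqrt(2)*z)/2 - 2*sqrt(3)*log(3*z^2 + 1)/3


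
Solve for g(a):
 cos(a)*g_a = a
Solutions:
 g(a) = C1 + Integral(a/cos(a), a)


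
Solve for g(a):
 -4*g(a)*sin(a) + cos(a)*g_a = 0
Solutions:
 g(a) = C1/cos(a)^4


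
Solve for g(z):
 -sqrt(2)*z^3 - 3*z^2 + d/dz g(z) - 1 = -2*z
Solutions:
 g(z) = C1 + sqrt(2)*z^4/4 + z^3 - z^2 + z


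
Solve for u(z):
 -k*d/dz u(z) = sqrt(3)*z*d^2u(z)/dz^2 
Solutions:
 u(z) = C1 + z^(-sqrt(3)*re(k)/3 + 1)*(C2*sin(sqrt(3)*log(z)*Abs(im(k))/3) + C3*cos(sqrt(3)*log(z)*im(k)/3))


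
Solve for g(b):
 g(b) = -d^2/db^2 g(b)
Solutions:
 g(b) = C1*sin(b) + C2*cos(b)


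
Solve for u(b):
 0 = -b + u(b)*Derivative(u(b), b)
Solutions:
 u(b) = -sqrt(C1 + b^2)
 u(b) = sqrt(C1 + b^2)


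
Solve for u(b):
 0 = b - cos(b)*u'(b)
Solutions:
 u(b) = C1 + Integral(b/cos(b), b)


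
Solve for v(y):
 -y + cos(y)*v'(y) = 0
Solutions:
 v(y) = C1 + Integral(y/cos(y), y)


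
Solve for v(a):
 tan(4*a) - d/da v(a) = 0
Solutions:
 v(a) = C1 - log(cos(4*a))/4


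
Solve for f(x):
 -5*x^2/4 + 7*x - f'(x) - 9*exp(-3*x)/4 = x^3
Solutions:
 f(x) = C1 - x^4/4 - 5*x^3/12 + 7*x^2/2 + 3*exp(-3*x)/4


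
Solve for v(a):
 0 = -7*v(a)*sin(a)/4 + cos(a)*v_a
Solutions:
 v(a) = C1/cos(a)^(7/4)


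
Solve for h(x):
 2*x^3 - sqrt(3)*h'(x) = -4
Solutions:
 h(x) = C1 + sqrt(3)*x^4/6 + 4*sqrt(3)*x/3


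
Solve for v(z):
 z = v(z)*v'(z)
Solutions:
 v(z) = -sqrt(C1 + z^2)
 v(z) = sqrt(C1 + z^2)


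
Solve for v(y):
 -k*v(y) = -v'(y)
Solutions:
 v(y) = C1*exp(k*y)


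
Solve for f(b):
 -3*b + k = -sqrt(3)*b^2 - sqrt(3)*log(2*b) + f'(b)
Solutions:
 f(b) = C1 + sqrt(3)*b^3/3 - 3*b^2/2 + b*k + sqrt(3)*b*log(b) - sqrt(3)*b + sqrt(3)*b*log(2)


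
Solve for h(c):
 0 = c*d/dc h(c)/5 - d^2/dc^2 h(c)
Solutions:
 h(c) = C1 + C2*erfi(sqrt(10)*c/10)


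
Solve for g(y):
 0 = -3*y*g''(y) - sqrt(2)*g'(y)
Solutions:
 g(y) = C1 + C2*y^(1 - sqrt(2)/3)


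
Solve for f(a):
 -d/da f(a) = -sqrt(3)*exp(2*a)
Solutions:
 f(a) = C1 + sqrt(3)*exp(2*a)/2


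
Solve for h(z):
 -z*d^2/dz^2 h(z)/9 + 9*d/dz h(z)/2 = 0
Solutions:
 h(z) = C1 + C2*z^(83/2)


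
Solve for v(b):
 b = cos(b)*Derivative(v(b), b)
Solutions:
 v(b) = C1 + Integral(b/cos(b), b)


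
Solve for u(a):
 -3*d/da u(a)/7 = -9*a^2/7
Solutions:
 u(a) = C1 + a^3


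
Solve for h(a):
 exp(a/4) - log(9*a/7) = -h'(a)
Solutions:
 h(a) = C1 + a*log(a) + a*(-log(7) - 1 + 2*log(3)) - 4*exp(a/4)


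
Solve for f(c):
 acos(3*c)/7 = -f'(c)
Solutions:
 f(c) = C1 - c*acos(3*c)/7 + sqrt(1 - 9*c^2)/21


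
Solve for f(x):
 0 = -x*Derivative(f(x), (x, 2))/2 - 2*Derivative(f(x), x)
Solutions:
 f(x) = C1 + C2/x^3


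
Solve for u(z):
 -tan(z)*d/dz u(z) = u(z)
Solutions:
 u(z) = C1/sin(z)


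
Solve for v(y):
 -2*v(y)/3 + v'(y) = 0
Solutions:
 v(y) = C1*exp(2*y/3)


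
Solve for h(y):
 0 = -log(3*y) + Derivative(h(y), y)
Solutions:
 h(y) = C1 + y*log(y) - y + y*log(3)


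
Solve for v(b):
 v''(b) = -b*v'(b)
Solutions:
 v(b) = C1 + C2*erf(sqrt(2)*b/2)


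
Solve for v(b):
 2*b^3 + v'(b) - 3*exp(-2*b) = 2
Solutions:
 v(b) = C1 - b^4/2 + 2*b - 3*exp(-2*b)/2


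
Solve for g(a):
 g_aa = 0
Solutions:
 g(a) = C1 + C2*a


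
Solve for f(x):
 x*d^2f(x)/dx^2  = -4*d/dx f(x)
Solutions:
 f(x) = C1 + C2/x^3


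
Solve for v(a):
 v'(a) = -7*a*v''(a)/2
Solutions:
 v(a) = C1 + C2*a^(5/7)


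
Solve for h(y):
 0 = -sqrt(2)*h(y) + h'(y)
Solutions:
 h(y) = C1*exp(sqrt(2)*y)


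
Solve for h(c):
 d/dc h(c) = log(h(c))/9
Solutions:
 li(h(c)) = C1 + c/9


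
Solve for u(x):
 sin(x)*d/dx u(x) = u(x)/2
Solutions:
 u(x) = C1*(cos(x) - 1)^(1/4)/(cos(x) + 1)^(1/4)


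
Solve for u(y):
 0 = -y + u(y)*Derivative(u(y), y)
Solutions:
 u(y) = -sqrt(C1 + y^2)
 u(y) = sqrt(C1 + y^2)


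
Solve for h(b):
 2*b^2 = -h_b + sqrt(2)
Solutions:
 h(b) = C1 - 2*b^3/3 + sqrt(2)*b


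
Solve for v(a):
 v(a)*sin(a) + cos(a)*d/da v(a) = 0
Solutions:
 v(a) = C1*cos(a)


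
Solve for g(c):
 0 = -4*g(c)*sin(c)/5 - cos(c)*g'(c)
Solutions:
 g(c) = C1*cos(c)^(4/5)


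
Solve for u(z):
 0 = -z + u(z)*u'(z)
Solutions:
 u(z) = -sqrt(C1 + z^2)
 u(z) = sqrt(C1 + z^2)


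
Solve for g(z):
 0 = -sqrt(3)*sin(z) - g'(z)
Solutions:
 g(z) = C1 + sqrt(3)*cos(z)


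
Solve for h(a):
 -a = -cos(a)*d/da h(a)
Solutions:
 h(a) = C1 + Integral(a/cos(a), a)


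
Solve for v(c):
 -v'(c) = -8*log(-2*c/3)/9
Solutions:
 v(c) = C1 + 8*c*log(-c)/9 + 8*c*(-log(3) - 1 + log(2))/9


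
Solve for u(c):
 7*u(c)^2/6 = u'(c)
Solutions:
 u(c) = -6/(C1 + 7*c)


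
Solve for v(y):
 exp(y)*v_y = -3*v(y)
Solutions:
 v(y) = C1*exp(3*exp(-y))


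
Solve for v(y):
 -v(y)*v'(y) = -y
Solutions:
 v(y) = -sqrt(C1 + y^2)
 v(y) = sqrt(C1 + y^2)


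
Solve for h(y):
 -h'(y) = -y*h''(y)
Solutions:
 h(y) = C1 + C2*y^2


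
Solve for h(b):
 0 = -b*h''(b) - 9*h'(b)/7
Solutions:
 h(b) = C1 + C2/b^(2/7)


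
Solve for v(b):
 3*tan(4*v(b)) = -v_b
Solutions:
 v(b) = -asin(C1*exp(-12*b))/4 + pi/4
 v(b) = asin(C1*exp(-12*b))/4


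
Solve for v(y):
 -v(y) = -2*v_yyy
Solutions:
 v(y) = C3*exp(2^(2/3)*y/2) + (C1*sin(2^(2/3)*sqrt(3)*y/4) + C2*cos(2^(2/3)*sqrt(3)*y/4))*exp(-2^(2/3)*y/4)


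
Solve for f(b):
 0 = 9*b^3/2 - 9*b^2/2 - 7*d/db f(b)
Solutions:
 f(b) = C1 + 9*b^4/56 - 3*b^3/14


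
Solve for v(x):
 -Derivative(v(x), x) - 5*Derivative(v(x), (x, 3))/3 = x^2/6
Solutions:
 v(x) = C1 + C2*sin(sqrt(15)*x/5) + C3*cos(sqrt(15)*x/5) - x^3/18 + 5*x/9


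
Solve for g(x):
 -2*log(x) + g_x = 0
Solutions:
 g(x) = C1 + 2*x*log(x) - 2*x


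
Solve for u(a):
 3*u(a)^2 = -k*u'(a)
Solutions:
 u(a) = k/(C1*k + 3*a)


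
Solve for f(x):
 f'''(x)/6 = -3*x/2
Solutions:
 f(x) = C1 + C2*x + C3*x^2 - 3*x^4/8


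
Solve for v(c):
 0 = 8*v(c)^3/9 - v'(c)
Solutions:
 v(c) = -3*sqrt(2)*sqrt(-1/(C1 + 8*c))/2
 v(c) = 3*sqrt(2)*sqrt(-1/(C1 + 8*c))/2


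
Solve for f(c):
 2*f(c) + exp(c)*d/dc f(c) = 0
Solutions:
 f(c) = C1*exp(2*exp(-c))


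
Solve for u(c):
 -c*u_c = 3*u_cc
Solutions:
 u(c) = C1 + C2*erf(sqrt(6)*c/6)


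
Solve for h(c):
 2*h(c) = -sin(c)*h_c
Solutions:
 h(c) = C1*(cos(c) + 1)/(cos(c) - 1)


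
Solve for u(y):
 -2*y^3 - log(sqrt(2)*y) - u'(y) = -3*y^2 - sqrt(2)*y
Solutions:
 u(y) = C1 - y^4/2 + y^3 + sqrt(2)*y^2/2 - y*log(y) - y*log(2)/2 + y


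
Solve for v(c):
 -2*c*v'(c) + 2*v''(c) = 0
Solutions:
 v(c) = C1 + C2*erfi(sqrt(2)*c/2)


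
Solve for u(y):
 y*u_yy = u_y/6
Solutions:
 u(y) = C1 + C2*y^(7/6)


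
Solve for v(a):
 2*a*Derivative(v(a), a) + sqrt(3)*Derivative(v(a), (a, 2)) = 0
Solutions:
 v(a) = C1 + C2*erf(3^(3/4)*a/3)


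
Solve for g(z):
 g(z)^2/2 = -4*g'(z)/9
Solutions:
 g(z) = 8/(C1 + 9*z)


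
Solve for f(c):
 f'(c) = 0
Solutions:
 f(c) = C1


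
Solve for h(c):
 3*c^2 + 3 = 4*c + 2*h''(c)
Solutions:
 h(c) = C1 + C2*c + c^4/8 - c^3/3 + 3*c^2/4


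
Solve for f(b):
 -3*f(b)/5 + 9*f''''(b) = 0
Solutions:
 f(b) = C1*exp(-15^(3/4)*b/15) + C2*exp(15^(3/4)*b/15) + C3*sin(15^(3/4)*b/15) + C4*cos(15^(3/4)*b/15)


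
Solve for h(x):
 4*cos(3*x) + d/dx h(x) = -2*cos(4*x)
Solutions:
 h(x) = C1 - 4*sin(3*x)/3 - sin(4*x)/2


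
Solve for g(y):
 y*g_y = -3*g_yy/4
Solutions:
 g(y) = C1 + C2*erf(sqrt(6)*y/3)


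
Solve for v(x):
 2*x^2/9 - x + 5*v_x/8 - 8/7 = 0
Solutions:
 v(x) = C1 - 16*x^3/135 + 4*x^2/5 + 64*x/35


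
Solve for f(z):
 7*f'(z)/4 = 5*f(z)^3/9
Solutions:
 f(z) = -3*sqrt(14)*sqrt(-1/(C1 + 20*z))/2
 f(z) = 3*sqrt(14)*sqrt(-1/(C1 + 20*z))/2


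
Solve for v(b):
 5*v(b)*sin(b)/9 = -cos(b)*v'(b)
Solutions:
 v(b) = C1*cos(b)^(5/9)


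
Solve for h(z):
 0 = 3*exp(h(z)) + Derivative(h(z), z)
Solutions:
 h(z) = log(1/(C1 + 3*z))


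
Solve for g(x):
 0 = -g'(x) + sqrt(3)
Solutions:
 g(x) = C1 + sqrt(3)*x


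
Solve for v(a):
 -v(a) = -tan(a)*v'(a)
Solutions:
 v(a) = C1*sin(a)


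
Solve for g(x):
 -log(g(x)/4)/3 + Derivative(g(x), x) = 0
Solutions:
 3*Integral(1/(-log(_y) + 2*log(2)), (_y, g(x))) = C1 - x


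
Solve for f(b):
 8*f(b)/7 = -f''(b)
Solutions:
 f(b) = C1*sin(2*sqrt(14)*b/7) + C2*cos(2*sqrt(14)*b/7)


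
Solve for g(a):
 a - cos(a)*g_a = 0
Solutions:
 g(a) = C1 + Integral(a/cos(a), a)


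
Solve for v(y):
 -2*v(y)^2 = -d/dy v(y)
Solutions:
 v(y) = -1/(C1 + 2*y)


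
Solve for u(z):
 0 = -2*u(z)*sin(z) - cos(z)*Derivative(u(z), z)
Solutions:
 u(z) = C1*cos(z)^2


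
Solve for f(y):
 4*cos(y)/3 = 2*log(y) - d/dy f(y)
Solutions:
 f(y) = C1 + 2*y*log(y) - 2*y - 4*sin(y)/3


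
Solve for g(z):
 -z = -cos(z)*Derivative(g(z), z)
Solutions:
 g(z) = C1 + Integral(z/cos(z), z)


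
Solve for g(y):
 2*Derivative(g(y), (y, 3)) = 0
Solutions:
 g(y) = C1 + C2*y + C3*y^2


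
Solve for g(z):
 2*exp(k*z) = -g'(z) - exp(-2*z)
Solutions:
 g(z) = C1 + exp(-2*z)/2 - 2*exp(k*z)/k


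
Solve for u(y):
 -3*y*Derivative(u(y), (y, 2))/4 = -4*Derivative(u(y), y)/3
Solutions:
 u(y) = C1 + C2*y^(25/9)


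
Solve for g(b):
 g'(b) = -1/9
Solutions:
 g(b) = C1 - b/9


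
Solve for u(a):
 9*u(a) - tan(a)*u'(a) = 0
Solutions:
 u(a) = C1*sin(a)^9


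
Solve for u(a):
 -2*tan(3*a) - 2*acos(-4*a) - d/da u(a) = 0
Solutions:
 u(a) = C1 - 2*a*acos(-4*a) - sqrt(1 - 16*a^2)/2 + 2*log(cos(3*a))/3


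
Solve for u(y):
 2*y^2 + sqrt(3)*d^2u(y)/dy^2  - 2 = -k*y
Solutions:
 u(y) = C1 + C2*y - sqrt(3)*k*y^3/18 - sqrt(3)*y^4/18 + sqrt(3)*y^2/3


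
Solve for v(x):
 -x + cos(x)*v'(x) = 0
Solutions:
 v(x) = C1 + Integral(x/cos(x), x)


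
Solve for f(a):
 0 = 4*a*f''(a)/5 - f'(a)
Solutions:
 f(a) = C1 + C2*a^(9/4)


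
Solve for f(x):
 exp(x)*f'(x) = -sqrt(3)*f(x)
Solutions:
 f(x) = C1*exp(sqrt(3)*exp(-x))


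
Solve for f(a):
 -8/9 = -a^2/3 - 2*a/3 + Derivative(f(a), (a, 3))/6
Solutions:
 f(a) = C1 + C2*a + C3*a^2 + a^5/30 + a^4/6 - 8*a^3/9


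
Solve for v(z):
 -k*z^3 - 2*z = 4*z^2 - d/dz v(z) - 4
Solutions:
 v(z) = C1 + k*z^4/4 + 4*z^3/3 + z^2 - 4*z


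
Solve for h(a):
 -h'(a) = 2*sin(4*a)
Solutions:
 h(a) = C1 + cos(4*a)/2


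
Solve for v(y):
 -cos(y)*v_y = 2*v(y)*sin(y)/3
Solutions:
 v(y) = C1*cos(y)^(2/3)


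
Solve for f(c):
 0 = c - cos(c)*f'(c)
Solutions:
 f(c) = C1 + Integral(c/cos(c), c)


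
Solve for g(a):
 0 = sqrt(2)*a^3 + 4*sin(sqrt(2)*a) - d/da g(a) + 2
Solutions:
 g(a) = C1 + sqrt(2)*a^4/4 + 2*a - 2*sqrt(2)*cos(sqrt(2)*a)


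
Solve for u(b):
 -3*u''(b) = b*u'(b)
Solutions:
 u(b) = C1 + C2*erf(sqrt(6)*b/6)


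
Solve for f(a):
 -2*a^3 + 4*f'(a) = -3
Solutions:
 f(a) = C1 + a^4/8 - 3*a/4


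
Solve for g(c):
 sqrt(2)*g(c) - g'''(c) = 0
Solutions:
 g(c) = C3*exp(2^(1/6)*c) + (C1*sin(2^(1/6)*sqrt(3)*c/2) + C2*cos(2^(1/6)*sqrt(3)*c/2))*exp(-2^(1/6)*c/2)


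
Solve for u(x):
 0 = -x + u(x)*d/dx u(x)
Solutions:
 u(x) = -sqrt(C1 + x^2)
 u(x) = sqrt(C1 + x^2)


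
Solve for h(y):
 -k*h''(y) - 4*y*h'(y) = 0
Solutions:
 h(y) = C1 + C2*sqrt(k)*erf(sqrt(2)*y*sqrt(1/k))


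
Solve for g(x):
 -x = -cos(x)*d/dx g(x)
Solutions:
 g(x) = C1 + Integral(x/cos(x), x)


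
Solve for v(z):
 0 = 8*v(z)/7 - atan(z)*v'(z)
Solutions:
 v(z) = C1*exp(8*Integral(1/atan(z), z)/7)


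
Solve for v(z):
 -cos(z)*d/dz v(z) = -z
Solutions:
 v(z) = C1 + Integral(z/cos(z), z)
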